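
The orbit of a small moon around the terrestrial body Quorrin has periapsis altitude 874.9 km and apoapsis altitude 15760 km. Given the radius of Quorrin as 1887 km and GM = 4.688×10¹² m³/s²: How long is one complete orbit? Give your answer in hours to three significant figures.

T ≈ 26.3 hours

r_p = 1887 + 874.9 = 2761.9 km = 2.7619×10⁶ m.
r_a = 1887 + 15760 = 17647 km = 1.7647×10⁷ m.
Semi-major axis a = (r_p + r_a)/2 = (2761.9 + 17647)/2 = 10204 km = 1.020×10⁷ m.
By Kepler's third law T = 2π√(a³/μ) = 2π × 1.506×10⁴ = 9.460×10⁴ s.
= 26.28 hours.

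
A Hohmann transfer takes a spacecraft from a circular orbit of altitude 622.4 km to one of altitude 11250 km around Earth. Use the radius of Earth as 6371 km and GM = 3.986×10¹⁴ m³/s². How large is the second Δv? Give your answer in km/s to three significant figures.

r₁ = 6371 + 622.4 = 6993.4 km = 6.9934×10⁶ m.
r₂ = 6371 + 11250 = 17621 km = 1.7621×10⁷ m.
Transfer ellipse a_t = (r₁ + r₂)/2 = 1.231×10⁷ m.
At r₁: circular v_c1 = √(μ/r₁) = 7550 m/s; transfer-perigee v_p = √[μ(2/r₁ − 1/a_t)] = 9034 m/s.
At r₂: circular v_c2 = √(μ/r₂) = 4756 m/s; transfer-apogee v_a = √[μ(2/r₂ − 1/a_t)] = 3585 m/s.
Δv₂ = v_c2 − v_a = 1171 m/s.
= 1.171 km/s.

Δv ≈ 1.17 km/s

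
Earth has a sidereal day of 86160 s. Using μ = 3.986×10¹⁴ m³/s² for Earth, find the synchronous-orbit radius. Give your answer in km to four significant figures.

r_sync ≈ 42160 km

A synchronous orbit has period T, so by Kepler's third law a = (μT²/4π²)^(1/3).
μT²/4π² = 3.986×10¹⁴ × (8.616×10⁴)² / 39.48 = 7.495×10²² m³.
a = 4.216×10⁷ m = 42163 km.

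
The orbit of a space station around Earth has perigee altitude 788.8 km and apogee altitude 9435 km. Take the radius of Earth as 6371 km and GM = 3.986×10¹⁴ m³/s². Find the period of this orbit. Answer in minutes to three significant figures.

r_p = 6371 + 788.8 = 7159.8 km = 7.1598×10⁶ m.
r_a = 6371 + 9435 = 15806 km = 1.5806×10⁷ m.
Semi-major axis a = (r_p + r_a)/2 = (7159.8 + 15806)/2 = 11483 km = 1.148×10⁷ m.
By Kepler's third law T = 2π√(a³/μ) = 2π × 1.949×10³ = 1.225×10⁴ s.
= 204.1 minutes.

T ≈ 204 minutes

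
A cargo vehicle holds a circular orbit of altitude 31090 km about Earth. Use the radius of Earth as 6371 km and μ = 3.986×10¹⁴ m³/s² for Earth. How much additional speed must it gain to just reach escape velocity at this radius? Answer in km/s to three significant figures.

r = 6371 + 31090 = 37461 km = 3.7461×10⁷ m.
Circular speed v_c = √(μ/r) = 3262 m/s.
Escape speed v_esc = √(2μ/r) = √2 × v_c = 4613 m/s.
Δv = v_esc − v_c = 1351 m/s = 1.351 km/s.

Δv ≈ 1.35 km/s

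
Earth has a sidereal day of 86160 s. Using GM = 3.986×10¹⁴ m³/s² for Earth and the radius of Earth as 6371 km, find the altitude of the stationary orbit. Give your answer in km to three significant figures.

h_sync ≈ 35800 km

A synchronous orbit has period T, so by Kepler's third law a = (μT²/4π²)^(1/3).
μT²/4π² = 3.986×10¹⁴ × (8.616×10⁴)² / 39.48 = 7.495×10²² m³.
a = 4.216×10⁷ m = 42163 km.
Altitude h = a − R = 42163 − 6371 = 35792 km.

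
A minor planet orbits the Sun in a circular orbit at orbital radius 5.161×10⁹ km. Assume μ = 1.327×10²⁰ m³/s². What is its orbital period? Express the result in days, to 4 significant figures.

T ≈ 74020 days

r = 5.161×10⁹ km = 5.161×10¹² m.
Kepler's third law: T = 2π√(r³/μ) = 2π√((5.161×10¹²)³ / 1.327×10²⁰).
r³/μ = 1.036×10¹⁸ s², so T = 2π × 1.018×10⁹ = 6.395×10⁹ s.
Converting: 6.395×10⁹ s ÷ 86400 = 74020 days.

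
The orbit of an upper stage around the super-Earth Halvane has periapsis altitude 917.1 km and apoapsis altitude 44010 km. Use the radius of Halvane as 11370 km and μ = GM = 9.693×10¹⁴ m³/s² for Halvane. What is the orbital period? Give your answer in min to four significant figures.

r_p = 11370 + 917.1 = 12287 km = 1.2287×10⁷ m.
r_a = 11370 + 44010 = 55380 km = 5.5380×10⁷ m.
Semi-major axis a = (r_p + r_a)/2 = (12287 + 55380)/2 = 33834 km = 3.383×10⁷ m.
By Kepler's third law T = 2π√(a³/μ) = 2π × 6.321×10³ = 3.972×10⁴ s.
= 661.9 min.

T ≈ 661.9 min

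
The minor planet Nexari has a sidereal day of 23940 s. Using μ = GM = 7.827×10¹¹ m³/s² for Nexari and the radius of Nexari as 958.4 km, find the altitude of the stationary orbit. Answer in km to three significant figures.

A synchronous orbit has period T, so by Kepler's third law a = (μT²/4π²)^(1/3).
μT²/4π² = 7.827×10¹¹ × (2.394×10⁴)² / 39.48 = 1.136×10¹⁹ m³.
a = 2.248×10⁶ m = 2248.2 km.
Altitude h = a − R = 2248.2 − 958.4 = 1289.8 km.

h_sync ≈ 1290 km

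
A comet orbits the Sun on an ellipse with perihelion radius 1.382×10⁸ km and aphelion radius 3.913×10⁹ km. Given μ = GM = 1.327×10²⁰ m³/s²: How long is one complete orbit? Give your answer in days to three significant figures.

T ≈ 18200 days

Semi-major axis a = (r_p + r_a)/2 = (1.3820×10⁸ + 3.9130×10⁹)/2 = 2.0256×10⁹ km = 2.026×10¹² m.
By Kepler's third law T = 2π√(a³/μ) = 2π × 2.503×10⁸ = 1.572×10⁹ s.
= 18200 days.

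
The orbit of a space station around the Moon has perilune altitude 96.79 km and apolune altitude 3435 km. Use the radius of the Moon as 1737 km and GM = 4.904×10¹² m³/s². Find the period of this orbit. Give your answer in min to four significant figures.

T ≈ 310.0 min

r_p = 1737 + 96.79 = 1833.8 km = 1.8338×10⁶ m.
r_a = 1737 + 3435 = 5172.0 km = 5.1720×10⁶ m.
Semi-major axis a = (r_p + r_a)/2 = (1833.8 + 5172.0)/2 = 3502.9 km = 3.503×10⁶ m.
By Kepler's third law T = 2π√(a³/μ) = 2π × 2.961×10³ = 1.860×10⁴ s.
= 310.0 min.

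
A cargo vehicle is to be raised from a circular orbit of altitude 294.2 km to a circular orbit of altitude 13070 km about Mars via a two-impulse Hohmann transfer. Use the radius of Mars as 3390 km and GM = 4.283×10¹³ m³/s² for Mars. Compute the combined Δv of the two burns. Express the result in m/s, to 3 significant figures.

Δv_total ≈ 1590 m/s

r₁ = 3390 + 294.2 = 3684.2 km = 3.6842×10⁶ m.
r₂ = 3390 + 13070 = 16460 km = 1.6460×10⁷ m.
Transfer ellipse a_t = (r₁ + r₂)/2 = 1.007×10⁷ m.
At r₁: circular v_c1 = √(μ/r₁) = 3410 m/s; transfer-periapsis v_p = √[μ(2/r₁ − 1/a_t)] = 4359 m/s.
Δv₁ = v_p − v_c1 = 949.1 m/s.
At r₂: circular v_c2 = √(μ/r₂) = 1613 m/s; transfer-apoapsis v_a = √[μ(2/r₂ − 1/a_t)] = 975.6 m/s.
Δv₂ = v_c2 − v_a = 637.5 m/s.
Total Δv = Δv₁ + Δv₂ = 1587 m/s.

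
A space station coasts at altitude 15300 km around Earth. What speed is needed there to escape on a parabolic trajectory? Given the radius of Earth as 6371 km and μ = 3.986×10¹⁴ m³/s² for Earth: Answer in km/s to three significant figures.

r = 6371 + 15300 = 21671 km = 2.1671×10⁷ m.
Escape speed v_esc = √(2μ/r) = √(2 × 3.986×10¹⁴ / 2.167×10⁷) = √(3.679×10⁷) = 6065 m/s.
= 6.065 km/s.

v_esc ≈ 6.07 km/s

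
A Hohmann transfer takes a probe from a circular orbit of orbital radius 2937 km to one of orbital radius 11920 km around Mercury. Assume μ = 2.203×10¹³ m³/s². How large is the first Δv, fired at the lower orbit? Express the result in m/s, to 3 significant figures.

r₁ = 2937 km = 2.937×10⁶ m.
r₂ = 11920 km = 1.192×10⁷ m.
Transfer ellipse a_t = (r₁ + r₂)/2 = 7.428×10⁶ m.
At r₁: circular v_c1 = √(μ/r₁) = 2739 m/s; transfer-periherm v_p = √[μ(2/r₁ − 1/a_t)] = 3469 m/s.
Δv₁ = v_p − v_c1 = 730.5 m/s.

Δv ≈ 731 m/s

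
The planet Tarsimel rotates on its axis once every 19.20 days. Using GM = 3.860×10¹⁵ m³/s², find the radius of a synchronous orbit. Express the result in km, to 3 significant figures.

T = 19.20 days = 1.659×10⁶ s.
A synchronous orbit has period T, so by Kepler's third law a = (μT²/4π²)^(1/3).
μT²/4π² = 3.860×10¹⁵ × (1.659×10⁶)² / 39.48 = 2.691×10²⁶ m³.
a = 6.456×10⁸ m = 6.4558×10⁵ km.

r_sync ≈ 6.46×10⁵ km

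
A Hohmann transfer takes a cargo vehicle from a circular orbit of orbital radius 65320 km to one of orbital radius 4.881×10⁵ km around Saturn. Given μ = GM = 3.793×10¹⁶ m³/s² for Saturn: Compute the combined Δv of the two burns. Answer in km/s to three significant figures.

r₁ = 65320 km = 6.532×10⁷ m.
r₂ = 4.881×10⁵ km = 4.881×10⁸ m.
Transfer ellipse a_t = (r₁ + r₂)/2 = 2.767×10⁸ m.
At r₁: circular v_c1 = √(μ/r₁) = 24100 m/s; transfer-perikrone v_p = √[μ(2/r₁ − 1/a_t)] = 32000 m/s.
Δv₁ = v_p − v_c1 = 7907 m/s.
At r₂: circular v_c2 = √(μ/r₂) = 8815 m/s; transfer-apokrone v_a = √[μ(2/r₂ − 1/a_t)] = 4283 m/s.
Δv₂ = v_c2 − v_a = 4532 m/s.
Total Δv = Δv₁ + Δv₂ = 12440 m/s = 12.44 km/s.

Δv_total ≈ 12.4 km/s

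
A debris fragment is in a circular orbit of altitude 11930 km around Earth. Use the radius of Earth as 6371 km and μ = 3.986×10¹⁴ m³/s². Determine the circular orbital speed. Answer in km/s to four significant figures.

r = 6371 + 11930 = 18301 km = 1.8301×10⁷ m.
For a circular orbit v = √(μ/r) = √(3.986×10¹⁴ / 1.830×10⁷) = √(2.178×10⁷) = 4667 m/s.
That is 4.667 km/s.

v ≈ 4.667 km/s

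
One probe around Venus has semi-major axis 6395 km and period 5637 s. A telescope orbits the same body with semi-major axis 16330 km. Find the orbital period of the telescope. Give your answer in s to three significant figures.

T₂ ≈ 23000 s

Kepler's third law: T² ∝ a³, so T₂ = T₁ (a₂/a₁)^(3/2).
a₂/a₁ = 2.554, (a₂/a₁)^(3/2) = 4.081.
T₂ = 5637 × 4.081 = 23000 s.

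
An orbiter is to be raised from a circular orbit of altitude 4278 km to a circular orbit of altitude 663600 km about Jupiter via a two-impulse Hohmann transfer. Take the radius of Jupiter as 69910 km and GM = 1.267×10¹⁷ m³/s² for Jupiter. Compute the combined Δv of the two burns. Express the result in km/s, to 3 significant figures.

Δv_total ≈ 21.9 km/s

r₁ = 69910 + 4278 = 74188 km = 7.4188×10⁷ m.
r₂ = 69910 + 663600 = 733510 km = 7.3351×10⁸ m.
Transfer ellipse a_t = (r₁ + r₂)/2 = 4.038×10⁸ m.
At r₁: circular v_c1 = √(μ/r₁) = 41330 m/s; transfer-perijove v_p = √[μ(2/r₁ − 1/a_t)] = 55690 m/s.
Δv₁ = v_p − v_c1 = 14370 m/s.
At r₂: circular v_c2 = √(μ/r₂) = 13140 m/s; transfer-apojove v_a = √[μ(2/r₂ − 1/a_t)] = 5633 m/s.
Δv₂ = v_c2 − v_a = 7510 m/s.
Total Δv = Δv₁ + Δv₂ = 21880 m/s = 21.88 km/s.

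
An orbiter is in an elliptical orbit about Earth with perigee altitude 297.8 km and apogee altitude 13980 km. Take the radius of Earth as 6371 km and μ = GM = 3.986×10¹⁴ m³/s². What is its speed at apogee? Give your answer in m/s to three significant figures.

v ≈ 3110 m/s

r_p = 6371 + 297.8 = 6668.8 km = 6.6688×10⁶ m.
r_a = 6371 + 13980 = 20351 km = 2.0351×10⁷ m.
Semi-major axis a = (r_p + r_a)/2 = 13510 km = 1.351×10⁷ m.
Vis-viva: v² = μ(2/r − 1/a) = 3.986×10¹⁴ × (9.828×10⁻⁸ − 7.402×10⁻⁸) = 9.668×10⁶ m²/s².
v = 3109 m/s.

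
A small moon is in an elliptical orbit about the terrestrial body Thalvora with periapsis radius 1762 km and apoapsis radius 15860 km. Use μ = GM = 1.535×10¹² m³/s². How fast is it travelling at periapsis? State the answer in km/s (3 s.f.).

Semi-major axis a = (r_p + r_a)/2 = 8811.0 km = 8.811×10⁶ m.
Vis-viva: v² = μ(2/r − 1/a) = 1.535×10¹² × (1.135×10⁻⁶ − 1.135×10⁻⁷) = 1.568×10⁶ m²/s².
v = 1252 m/s = 1.252 km/s.

v ≈ 1.25 km/s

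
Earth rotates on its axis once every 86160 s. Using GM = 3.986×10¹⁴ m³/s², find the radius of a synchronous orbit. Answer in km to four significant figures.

A synchronous orbit has period T, so by Kepler's third law a = (μT²/4π²)^(1/3).
μT²/4π² = 3.986×10¹⁴ × (8.616×10⁴)² / 39.48 = 7.495×10²² m³.
a = 4.216×10⁷ m = 42163 km.

r_sync ≈ 42160 km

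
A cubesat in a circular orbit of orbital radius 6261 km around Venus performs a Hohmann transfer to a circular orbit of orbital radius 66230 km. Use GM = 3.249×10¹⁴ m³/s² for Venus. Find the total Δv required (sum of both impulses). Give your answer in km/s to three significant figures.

r₁ = 6261 km = 6.261×10⁶ m.
r₂ = 66230 km = 6.623×10⁷ m.
Transfer ellipse a_t = (r₁ + r₂)/2 = 3.625×10⁷ m.
At r₁: circular v_c1 = √(μ/r₁) = 7204 m/s; transfer-periapsis v_p = √[μ(2/r₁ − 1/a_t)] = 9738 m/s.
Δv₁ = v_p − v_c1 = 2534 m/s.
At r₂: circular v_c2 = √(μ/r₂) = 2215 m/s; transfer-apoapsis v_a = √[μ(2/r₂ − 1/a_t)] = 920.5 m/s.
Δv₂ = v_c2 − v_a = 1294 m/s.
Total Δv = Δv₁ + Δv₂ = 3828 m/s = 3.828 km/s.

Δv_total ≈ 3.83 km/s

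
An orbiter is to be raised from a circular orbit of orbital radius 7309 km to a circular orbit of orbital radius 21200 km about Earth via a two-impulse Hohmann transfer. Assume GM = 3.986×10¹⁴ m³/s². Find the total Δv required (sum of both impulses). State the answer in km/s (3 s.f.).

Δv_total ≈ 2.85 km/s

r₁ = 7309 km = 7.309×10⁶ m.
r₂ = 21200 km = 2.120×10⁷ m.
Transfer ellipse a_t = (r₁ + r₂)/2 = 1.425×10⁷ m.
At r₁: circular v_c1 = √(μ/r₁) = 7385 m/s; transfer-perigee v_p = √[μ(2/r₁ − 1/a_t)] = 9006 m/s.
Δv₁ = v_p − v_c1 = 1621 m/s.
At r₂: circular v_c2 = √(μ/r₂) = 4336 m/s; transfer-apogee v_a = √[μ(2/r₂ − 1/a_t)] = 3105 m/s.
Δv₂ = v_c2 − v_a = 1231 m/s.
Total Δv = Δv₁ + Δv₂ = 2852 m/s = 2.852 km/s.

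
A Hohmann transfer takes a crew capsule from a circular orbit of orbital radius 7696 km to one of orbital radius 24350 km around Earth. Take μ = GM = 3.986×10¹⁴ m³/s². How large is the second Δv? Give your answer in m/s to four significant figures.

r₁ = 7696 km = 7.696×10⁶ m.
r₂ = 24350 km = 2.435×10⁷ m.
Transfer ellipse a_t = (r₁ + r₂)/2 = 1.602×10⁷ m.
At r₁: circular v_c1 = √(μ/r₁) = 7197 m/s; transfer-perigee v_p = √[μ(2/r₁ − 1/a_t)] = 8872 m/s.
At r₂: circular v_c2 = √(μ/r₂) = 4046 m/s; transfer-apogee v_a = √[μ(2/r₂ − 1/a_t)] = 2804 m/s.
Δv₂ = v_c2 − v_a = 1242 m/s.

Δv ≈ 1242 m/s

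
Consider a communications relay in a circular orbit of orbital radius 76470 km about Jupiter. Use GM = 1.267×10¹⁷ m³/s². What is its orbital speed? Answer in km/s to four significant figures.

r = 76470 km = 7.647×10⁷ m.
For a circular orbit v = √(μ/r) = √(1.267×10¹⁷ / 7.647×10⁷) = √(1.657×10⁹) = 40700 m/s.
That is 40.70 km/s.

v ≈ 40.70 km/s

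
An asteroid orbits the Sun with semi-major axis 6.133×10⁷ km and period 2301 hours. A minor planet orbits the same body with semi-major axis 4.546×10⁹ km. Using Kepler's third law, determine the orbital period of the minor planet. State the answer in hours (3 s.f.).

Kepler's third law: T² ∝ a³, so T₂ = T₁ (a₂/a₁)^(3/2).
a₂/a₁ = 74.12, (a₂/a₁)^(3/2) = 638.2.
T₂ = 2301 × 638.2 = 1.468×10⁶ hours.

T₂ ≈ 1.47×10⁶ hours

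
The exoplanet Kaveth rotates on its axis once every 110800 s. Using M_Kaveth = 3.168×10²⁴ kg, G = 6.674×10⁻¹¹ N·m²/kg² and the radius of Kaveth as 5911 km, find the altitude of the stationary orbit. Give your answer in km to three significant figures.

μ = GM = 6.674×10⁻¹¹ × 3.168×10²⁴ = 2.114×10¹⁴ m³/s².
A synchronous orbit has period T, so by Kepler's third law a = (μT²/4π²)^(1/3).
μT²/4π² = 2.114×10¹⁴ × (1.108×10⁵)² / 39.48 = 6.575×10²² m³.
a = 4.036×10⁷ m = 40361 km.
Altitude h = a − R = 40361 − 5911 = 34450 km.

h_sync ≈ 34500 km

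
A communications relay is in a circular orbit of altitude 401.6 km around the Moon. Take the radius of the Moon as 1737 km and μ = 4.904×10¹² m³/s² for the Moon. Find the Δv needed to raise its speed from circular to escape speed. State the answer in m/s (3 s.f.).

r = 1737 + 401.6 = 2138.6 km = 2.1386×10⁶ m.
Circular speed v_c = √(μ/r) = 1514 m/s.
Escape speed v_esc = √(2μ/r) = √2 × v_c = 2142 m/s.
Δv = v_esc − v_c = 627.2 m/s.

Δv ≈ 627 m/s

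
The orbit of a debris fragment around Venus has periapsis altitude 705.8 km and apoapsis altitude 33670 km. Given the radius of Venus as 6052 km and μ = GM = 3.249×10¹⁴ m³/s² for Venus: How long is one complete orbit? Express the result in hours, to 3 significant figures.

T ≈ 10.8 hours

r_p = 6052 + 705.8 = 6757.8 km = 6.7578×10⁶ m.
r_a = 6052 + 33670 = 39722 km = 3.9722×10⁷ m.
Semi-major axis a = (r_p + r_a)/2 = (6757.8 + 39722)/2 = 23240 km = 2.324×10⁷ m.
By Kepler's third law T = 2π√(a³/μ) = 2π × 6.216×10³ = 3.905×10⁴ s.
= 10.85 hours.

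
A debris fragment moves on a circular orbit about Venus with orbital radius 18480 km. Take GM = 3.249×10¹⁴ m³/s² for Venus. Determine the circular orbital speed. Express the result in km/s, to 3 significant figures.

v ≈ 4.19 km/s

r = 18480 km = 1.848×10⁷ m.
For a circular orbit v = √(μ/r) = √(3.249×10¹⁴ / 1.848×10⁷) = √(1.758×10⁷) = 4193 m/s.
That is 4.193 km/s.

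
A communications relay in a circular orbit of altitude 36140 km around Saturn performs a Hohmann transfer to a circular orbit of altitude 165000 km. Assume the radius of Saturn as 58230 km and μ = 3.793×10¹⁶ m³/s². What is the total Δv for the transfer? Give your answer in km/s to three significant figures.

r₁ = 58230 + 36140 = 94370 km = 9.4370×10⁷ m.
r₂ = 58230 + 165000 = 223230 km = 2.2323×10⁸ m.
Transfer ellipse a_t = (r₁ + r₂)/2 = 1.588×10⁸ m.
At r₁: circular v_c1 = √(μ/r₁) = 20050 m/s; transfer-perikrone v_p = √[μ(2/r₁ − 1/a_t)] = 23770 m/s.
Δv₁ = v_p − v_c1 = 3722 m/s.
At r₂: circular v_c2 = √(μ/r₂) = 13040 m/s; transfer-apokrone v_a = √[μ(2/r₂ − 1/a_t)] = 10050 m/s.
Δv₂ = v_c2 − v_a = 2986 m/s.
Total Δv = Δv₁ + Δv₂ = 6708 m/s = 6.708 km/s.

Δv_total ≈ 6.71 km/s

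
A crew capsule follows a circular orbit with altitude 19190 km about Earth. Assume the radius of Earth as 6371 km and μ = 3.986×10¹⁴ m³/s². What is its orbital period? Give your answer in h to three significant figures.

r = 6371 + 19190 = 25561 km = 2.5561×10⁷ m.
Kepler's third law: T = 2π√(r³/μ) = 2π√((2.556×10⁷)³ / 3.986×10¹⁴).
r³/μ = 4.190×10⁷ s², so T = 2π × 6.473×10³ = 4.067×10⁴ s.
Converting: 4.067×10⁴ s ÷ 3600 = 11.30 h.

T ≈ 11.3 h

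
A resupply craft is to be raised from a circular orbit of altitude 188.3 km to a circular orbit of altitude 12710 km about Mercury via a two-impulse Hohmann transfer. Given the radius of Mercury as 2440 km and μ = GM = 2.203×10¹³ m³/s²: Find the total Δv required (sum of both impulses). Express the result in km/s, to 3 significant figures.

Δv_total ≈ 1.43 km/s

r₁ = 2440 + 188.3 = 2628.3 km = 2.6283×10⁶ m.
r₂ = 2440 + 12710 = 15150 km = 1.5150×10⁷ m.
Transfer ellipse a_t = (r₁ + r₂)/2 = 8.889×10⁶ m.
At r₁: circular v_c1 = √(μ/r₁) = 2895 m/s; transfer-periherm v_p = √[μ(2/r₁ − 1/a_t)] = 3780 m/s.
Δv₁ = v_p − v_c1 = 884.5 m/s.
At r₂: circular v_c2 = √(μ/r₂) = 1206 m/s; transfer-apoherm v_a = √[μ(2/r₂ − 1/a_t)] = 655.7 m/s.
Δv₂ = v_c2 − v_a = 550.2 m/s.
Total Δv = Δv₁ + Δv₂ = 1435 m/s = 1.435 km/s.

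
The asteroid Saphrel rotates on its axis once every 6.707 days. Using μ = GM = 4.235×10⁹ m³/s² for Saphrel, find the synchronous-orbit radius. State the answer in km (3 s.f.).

T = 6.707 days = 5.795×10⁵ s.
A synchronous orbit has period T, so by Kepler's third law a = (μT²/4π²)^(1/3).
μT²/4π² = 4.235×10⁹ × (5.795×10⁵)² / 39.48 = 3.602×10¹⁹ m³.
a = 3.303×10⁶ m = 3302.6 km.

r_sync ≈ 3300 km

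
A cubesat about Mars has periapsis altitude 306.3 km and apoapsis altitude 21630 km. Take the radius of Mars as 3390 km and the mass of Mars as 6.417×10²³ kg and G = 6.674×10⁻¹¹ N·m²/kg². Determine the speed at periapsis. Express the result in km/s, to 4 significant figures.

μ = GM = 6.674×10⁻¹¹ × 6.417×10²³ = 4.283×10¹³ m³/s².
r_p = 3390 + 306.3 = 3696.3 km = 3.6963×10⁶ m.
r_a = 3390 + 21630 = 25020 km = 2.5020×10⁷ m.
Semi-major axis a = (r_p + r_a)/2 = 14358 km = 1.436×10⁷ m.
Vis-viva: v² = μ(2/r − 1/a) = 4.283×10¹³ × (5.411×10⁻⁷ − 6.965×10⁻⁸) = 2.019×10⁷ m²/s².
v = 4493 m/s = 4.493 km/s.

v ≈ 4.493 km/s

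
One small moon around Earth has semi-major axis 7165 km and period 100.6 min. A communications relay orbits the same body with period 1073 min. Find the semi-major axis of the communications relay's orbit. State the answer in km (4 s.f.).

Kepler's third law: a³ ∝ T², so a₂ = a₁ (T₂/T₁)^(2/3).
T₂/T₁ = 10.67, (T₂/T₁)^(2/3) = 4.845.
a₂ = 7165 × 4.845 = 34720 km.

a₂ ≈ 34720 km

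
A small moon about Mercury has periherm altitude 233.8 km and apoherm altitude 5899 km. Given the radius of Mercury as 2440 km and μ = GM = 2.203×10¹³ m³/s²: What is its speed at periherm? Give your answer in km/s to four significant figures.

r_p = 2440 + 233.8 = 2673.8 km = 2.6738×10⁶ m.
r_a = 2440 + 5899 = 8339.0 km = 8.3390×10⁶ m.
Semi-major axis a = (r_p + r_a)/2 = 5506.4 km = 5.506×10⁶ m.
Vis-viva: v² = μ(2/r − 1/a) = 2.203×10¹³ × (7.480×10⁻⁷ − 1.816×10⁻⁷) = 1.248×10⁷ m²/s².
v = 3532 m/s = 3.532 km/s.

v ≈ 3.532 km/s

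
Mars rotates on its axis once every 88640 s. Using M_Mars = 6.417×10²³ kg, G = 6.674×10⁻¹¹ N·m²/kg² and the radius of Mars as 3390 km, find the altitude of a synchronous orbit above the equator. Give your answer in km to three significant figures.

μ = GM = 6.674×10⁻¹¹ × 6.417×10²³ = 4.283×10¹³ m³/s².
A synchronous orbit has period T, so by Kepler's third law a = (μT²/4π²)^(1/3).
μT²/4π² = 4.283×10¹³ × (8.864×10⁴)² / 39.48 = 8.524×10²¹ m³.
a = 2.043×10⁷ m = 20427 km.
Altitude h = a − R = 20427 − 3390 = 17037 km.

h_sync ≈ 17000 km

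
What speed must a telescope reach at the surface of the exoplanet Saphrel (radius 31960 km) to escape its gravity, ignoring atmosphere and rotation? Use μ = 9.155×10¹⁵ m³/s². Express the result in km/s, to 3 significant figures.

r = R = 3.196×10⁷ m.
Escape speed v_esc = √(2μ/r) = √(2 × 9.155×10¹⁵ / 3.196×10⁷) = √(5.729×10⁸) = 23940 m/s.
= 23.94 km/s.

v_esc ≈ 23.9 km/s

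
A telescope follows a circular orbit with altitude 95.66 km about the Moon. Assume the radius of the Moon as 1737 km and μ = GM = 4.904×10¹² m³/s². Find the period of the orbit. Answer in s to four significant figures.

T ≈ 7039 s

r = 1737 + 95.66 = 1832.7 km = 1.8327×10⁶ m.
Kepler's third law: T = 2π√(r³/μ) = 2π√((1.833×10⁶)³ / 4.904×10¹²).
r³/μ = 1.255×10⁶ s², so T = 2π × 1.120×10³ = 7.039×10³ s.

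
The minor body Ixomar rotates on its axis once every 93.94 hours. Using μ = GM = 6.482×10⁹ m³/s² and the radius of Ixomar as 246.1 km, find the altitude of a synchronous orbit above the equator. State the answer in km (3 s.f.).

T = 93.94 hours = 3.382×10⁵ s.
A synchronous orbit has period T, so by Kepler's third law a = (μT²/4π²)^(1/3).
μT²/4π² = 6.482×10⁹ × (3.382×10⁵)² / 39.48 = 1.878×10¹⁹ m³.
a = 2.658×10⁶ m = 2658.0 km.
Altitude h = a − R = 2658.0 − 246.1 = 2411.9 km.

h_sync ≈ 2410 km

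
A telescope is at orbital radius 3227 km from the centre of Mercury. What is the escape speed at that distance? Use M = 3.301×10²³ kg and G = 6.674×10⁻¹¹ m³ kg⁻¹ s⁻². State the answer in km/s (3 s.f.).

v_esc ≈ 3.70 km/s

μ = GM = 6.674×10⁻¹¹ × 3.301×10²³ = 2.203×10¹³ m³/s².
r = 3227 km = 3.227×10⁶ m.
Escape speed v_esc = √(2μ/r) = √(2 × 2.203×10¹³ / 3.227×10⁶) = √(1.365×10⁷) = 3695 m/s.
= 3.695 km/s.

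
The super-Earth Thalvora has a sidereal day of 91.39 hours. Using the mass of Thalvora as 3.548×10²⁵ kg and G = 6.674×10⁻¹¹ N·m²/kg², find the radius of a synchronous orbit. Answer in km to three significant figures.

μ = GM = 6.674×10⁻¹¹ × 3.548×10²⁵ = 2.368×10¹⁵ m³/s².
T = 91.39 hours = 3.290×10⁵ s.
A synchronous orbit has period T, so by Kepler's third law a = (μT²/4π²)^(1/3).
μT²/4π² = 2.368×10¹⁵ × (3.290×10⁵)² / 39.48 = 6.493×10²⁴ m³.
a = 1.866×10⁸ m = 1.8655×10⁵ km.

r_sync ≈ 1.87×10⁵ km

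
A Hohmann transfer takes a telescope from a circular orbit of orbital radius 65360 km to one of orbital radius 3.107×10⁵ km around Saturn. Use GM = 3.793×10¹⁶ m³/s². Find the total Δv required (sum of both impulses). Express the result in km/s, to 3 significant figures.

r₁ = 65360 km = 6.536×10⁷ m.
r₂ = 3.107×10⁵ km = 3.107×10⁸ m.
Transfer ellipse a_t = (r₁ + r₂)/2 = 1.880×10⁸ m.
At r₁: circular v_c1 = √(μ/r₁) = 24090 m/s; transfer-perikrone v_p = √[μ(2/r₁ − 1/a_t)] = 30970 m/s.
Δv₁ = v_p − v_c1 = 6877 m/s.
At r₂: circular v_c2 = √(μ/r₂) = 11050 m/s; transfer-apokrone v_a = √[μ(2/r₂ − 1/a_t)] = 6514 m/s.
Δv₂ = v_c2 − v_a = 4535 m/s.
Total Δv = Δv₁ + Δv₂ = 11410 m/s = 11.41 km/s.

Δv_total ≈ 11.4 km/s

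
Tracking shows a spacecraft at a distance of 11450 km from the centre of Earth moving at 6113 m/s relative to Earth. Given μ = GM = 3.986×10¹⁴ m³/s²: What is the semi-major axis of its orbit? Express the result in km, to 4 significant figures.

r = 1.145×10⁷ m.
Specific orbital energy ε = v²/2 − μ/r = (6113)²/2 − 3.986×10¹⁴/1.145×10⁷ = -1.613×10⁷ J/kg.
Since ε = −μ/(2a), a = −μ/(2ε) = 1.236×10⁷ m = 12358 km.

a ≈ 12360 km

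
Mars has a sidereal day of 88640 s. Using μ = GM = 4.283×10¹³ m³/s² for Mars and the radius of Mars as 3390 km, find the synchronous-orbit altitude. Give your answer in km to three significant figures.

A synchronous orbit has period T, so by Kepler's third law a = (μT²/4π²)^(1/3).
μT²/4π² = 4.283×10¹³ × (8.864×10⁴)² / 39.48 = 8.524×10²¹ m³.
a = 2.043×10⁷ m = 20428 km.
Altitude h = a − R = 20428 − 3390 = 17038 km.

h_sync ≈ 17000 km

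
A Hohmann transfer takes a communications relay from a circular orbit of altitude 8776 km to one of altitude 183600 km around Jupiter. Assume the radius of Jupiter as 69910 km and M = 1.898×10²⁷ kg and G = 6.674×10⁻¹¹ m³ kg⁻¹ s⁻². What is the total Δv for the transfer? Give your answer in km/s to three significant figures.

μ = GM = 6.674×10⁻¹¹ × 1.898×10²⁷ = 1.267×10¹⁷ m³/s².
r₁ = 69910 + 8776 = 78686 km = 7.8686×10⁷ m.
r₂ = 69910 + 183600 = 253510 km = 2.5351×10⁸ m.
Transfer ellipse a_t = (r₁ + r₂)/2 = 1.661×10⁸ m.
At r₁: circular v_c1 = √(μ/r₁) = 40120 m/s; transfer-perijove v_p = √[μ(2/r₁ − 1/a_t)] = 49570 m/s.
Δv₁ = v_p − v_c1 = 9446 m/s.
At r₂: circular v_c2 = √(μ/r₂) = 22350 m/s; transfer-apojove v_a = √[μ(2/r₂ − 1/a_t)] = 15390 m/s.
Δv₂ = v_c2 − v_a = 6968 m/s.
Total Δv = Δv₁ + Δv₂ = 16410 m/s = 16.41 km/s.

Δv_total ≈ 16.4 km/s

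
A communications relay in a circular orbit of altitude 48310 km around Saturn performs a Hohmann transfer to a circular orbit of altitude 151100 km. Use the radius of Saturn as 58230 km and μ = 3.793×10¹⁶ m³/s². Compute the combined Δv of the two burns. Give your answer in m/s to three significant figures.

Δv_total ≈ 5260 m/s

r₁ = 58230 + 48310 = 106540 km = 1.0654×10⁸ m.
r₂ = 58230 + 151100 = 209330 km = 2.0933×10⁸ m.
Transfer ellipse a_t = (r₁ + r₂)/2 = 1.579×10⁸ m.
At r₁: circular v_c1 = √(μ/r₁) = 18870 m/s; transfer-perikrone v_p = √[μ(2/r₁ − 1/a_t)] = 21720 m/s.
Δv₁ = v_p − v_c1 = 2854 m/s.
At r₂: circular v_c2 = √(μ/r₂) = 13460 m/s; transfer-apokrone v_a = √[μ(2/r₂ − 1/a_t)] = 11060 m/s.
Δv₂ = v_c2 − v_a = 2405 m/s.
Total Δv = Δv₁ + Δv₂ = 5259 m/s.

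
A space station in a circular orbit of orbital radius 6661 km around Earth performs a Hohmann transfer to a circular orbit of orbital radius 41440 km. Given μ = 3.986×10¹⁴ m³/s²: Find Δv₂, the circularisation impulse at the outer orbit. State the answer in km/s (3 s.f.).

r₁ = 6661 km = 6.661×10⁶ m.
r₂ = 41440 km = 4.144×10⁷ m.
Transfer ellipse a_t = (r₁ + r₂)/2 = 2.405×10⁷ m.
At r₁: circular v_c1 = √(μ/r₁) = 7736 m/s; transfer-perigee v_p = √[μ(2/r₁ − 1/a_t)] = 10150 m/s.
At r₂: circular v_c2 = √(μ/r₂) = 3101 m/s; transfer-apogee v_a = √[μ(2/r₂ − 1/a_t)] = 1632 m/s.
Δv₂ = v_c2 − v_a = 1469 m/s.
= 1.469 km/s.

Δv ≈ 1.47 km/s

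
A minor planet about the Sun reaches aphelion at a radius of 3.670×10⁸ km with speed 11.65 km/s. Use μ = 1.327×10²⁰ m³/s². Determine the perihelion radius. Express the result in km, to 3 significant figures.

perihelion radius ≈ 8.48×10⁷ km

r_a = 3.670×10¹¹ m.
Specific energy ε = v²/2 − μ/r = -2.937×10⁸ J/kg, so a = −μ/(2ε) = 2.259×10¹¹ m.
The apsides satisfy r_p + r_a = 2a, so the perihelion radius is 2a − r_a = 8.479×10¹⁰ m = 8.4792×10⁷ km.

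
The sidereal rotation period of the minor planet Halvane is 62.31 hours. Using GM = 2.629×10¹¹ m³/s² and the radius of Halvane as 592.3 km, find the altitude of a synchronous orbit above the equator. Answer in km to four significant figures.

T = 62.31 hours = 2.243×10⁵ s.
A synchronous orbit has period T, so by Kepler's third law a = (μT²/4π²)^(1/3).
μT²/4π² = 2.629×10¹¹ × (2.243×10⁵)² / 39.48 = 3.351×10²⁰ m³.
a = 6.946×10⁶ m = 6945.7 km.
Altitude h = a − R = 6945.7 − 592.3 = 6353.4 km.

h_sync ≈ 6353 km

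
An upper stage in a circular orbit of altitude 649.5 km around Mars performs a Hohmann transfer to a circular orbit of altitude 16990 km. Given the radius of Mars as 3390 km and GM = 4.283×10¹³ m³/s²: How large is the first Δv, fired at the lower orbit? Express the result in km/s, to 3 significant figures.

r₁ = 3390 + 649.5 = 4039.5 km = 4.0395×10⁶ m.
r₂ = 3390 + 16990 = 20380 km = 2.0380×10⁷ m.
Transfer ellipse a_t = (r₁ + r₂)/2 = 1.221×10⁷ m.
At r₁: circular v_c1 = √(μ/r₁) = 3256 m/s; transfer-periapsis v_p = √[μ(2/r₁ − 1/a_t)] = 4207 m/s.
Δv₁ = v_p − v_c1 = 950.7 m/s.
= 0.9507 km/s.

Δv ≈ 0.951 km/s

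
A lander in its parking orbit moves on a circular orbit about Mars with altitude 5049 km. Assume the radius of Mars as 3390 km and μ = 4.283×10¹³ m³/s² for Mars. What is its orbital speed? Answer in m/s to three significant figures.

r = 3390 + 5049 = 8439.0 km = 8.4390×10⁶ m.
For a circular orbit v = √(μ/r) = √(4.283×10¹³ / 8.439×10⁶) = √(5.075×10⁶) = 2253 m/s.

v ≈ 2250 m/s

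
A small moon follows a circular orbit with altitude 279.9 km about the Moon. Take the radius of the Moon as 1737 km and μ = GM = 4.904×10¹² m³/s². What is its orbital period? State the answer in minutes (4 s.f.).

r = 1737 + 279.9 = 2016.9 km = 2.0169×10⁶ m.
Kepler's third law: T = 2π√(r³/μ) = 2π√((2.017×10⁶)³ / 4.904×10¹²).
r³/μ = 1.673×10⁶ s², so T = 2π × 1.293×10³ = 8.127×10³ s.
Converting: 8.127×10³ s ÷ 60.00 = 135.5 minutes.

T ≈ 135.5 minutes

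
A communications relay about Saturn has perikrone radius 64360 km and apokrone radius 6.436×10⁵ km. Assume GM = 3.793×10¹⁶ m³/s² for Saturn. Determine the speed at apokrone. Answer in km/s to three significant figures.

Semi-major axis a = (r_p + r_a)/2 = 3.5398×10⁵ km = 3.540×10⁸ m.
Vis-viva: v² = μ(2/r − 1/a) = 3.793×10¹⁶ × (3.108×10⁻⁹ − 2.825×10⁻⁹) = 1.072×10⁷ m²/s².
v = 3273 m/s = 3.273 km/s.

v ≈ 3.27 km/s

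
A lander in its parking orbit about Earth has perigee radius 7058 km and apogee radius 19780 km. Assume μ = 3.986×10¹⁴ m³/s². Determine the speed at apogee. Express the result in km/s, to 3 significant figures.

v ≈ 3.26 km/s

Semi-major axis a = (r_p + r_a)/2 = 13419 km = 1.342×10⁷ m.
Vis-viva: v² = μ(2/r − 1/a) = 3.986×10¹⁴ × (1.011×10⁻⁷ − 7.452×10⁻⁸) = 1.060×10⁷ m²/s².
v = 3256 m/s = 3.256 km/s.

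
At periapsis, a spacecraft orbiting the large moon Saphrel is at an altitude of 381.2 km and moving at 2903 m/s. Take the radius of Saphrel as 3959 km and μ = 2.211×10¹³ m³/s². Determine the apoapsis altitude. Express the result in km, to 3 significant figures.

apoapsis altitude ≈ 16800 km

r_p = 3959 + 381.2 = 4340.2 km = 4.340×10⁶ m.
Specific energy ε = v²/2 − μ/r = -8.805×10⁵ J/kg, so a = −μ/(2ε) = 1.255×10⁷ m.
The apsides satisfy r_p + r_a = 2a, so the apoapsis radius is 2a − r_p = 2.077×10⁷ m = 20770 km.
Apoapsis altitude = 20770 − 3959 = 16811 km.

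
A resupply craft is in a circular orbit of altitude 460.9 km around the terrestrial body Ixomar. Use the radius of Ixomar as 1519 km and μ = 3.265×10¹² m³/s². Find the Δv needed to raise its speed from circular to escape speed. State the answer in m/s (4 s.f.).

Δv ≈ 531.9 m/s

r = 1519 + 460.9 = 1979.9 km = 1.9799×10⁶ m.
Circular speed v_c = √(μ/r) = 1284 m/s.
Escape speed v_esc = √(2μ/r) = √2 × v_c = 1816 m/s.
Δv = v_esc − v_c = 531.9 m/s.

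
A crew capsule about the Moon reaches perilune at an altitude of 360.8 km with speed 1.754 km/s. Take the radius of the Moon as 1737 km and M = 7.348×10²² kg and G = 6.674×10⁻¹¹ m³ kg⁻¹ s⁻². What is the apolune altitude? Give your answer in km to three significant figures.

μ = GM = 6.674×10⁻¹¹ × 7.348×10²² = 4.904×10¹² m³/s².
r_p = 1737 + 360.8 = 2097.8 km = 2.098×10⁶ m.
Specific energy ε = v²/2 − μ/r = -7.995×10⁵ J/kg, so a = −μ/(2ε) = 3.067×10⁶ m.
The apsides satisfy r_p + r_a = 2a, so the apolune radius is 2a − r_p = 4.036×10⁶ m = 4036.4 km.
Apolune altitude = 4036.4 − 1737 = 2299.4 km.

apolune altitude ≈ 2300 km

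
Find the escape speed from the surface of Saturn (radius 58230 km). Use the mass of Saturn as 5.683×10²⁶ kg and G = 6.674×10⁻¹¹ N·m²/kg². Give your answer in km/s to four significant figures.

v_esc ≈ 36.09 km/s

μ = GM = 6.674×10⁻¹¹ × 5.683×10²⁶ = 3.793×10¹⁶ m³/s².
r = R = 5.823×10⁷ m.
Escape speed v_esc = √(2μ/r) = √(2 × 3.793×10¹⁶ / 5.823×10⁷) = √(1.303×10⁹) = 36090 m/s.
= 36.09 km/s.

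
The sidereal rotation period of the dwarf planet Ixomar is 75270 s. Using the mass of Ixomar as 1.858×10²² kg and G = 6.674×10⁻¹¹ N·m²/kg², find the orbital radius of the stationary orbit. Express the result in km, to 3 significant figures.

μ = GM = 6.674×10⁻¹¹ × 1.858×10²² = 1.240×10¹² m³/s².
A synchronous orbit has period T, so by Kepler's third law a = (μT²/4π²)^(1/3).
μT²/4π² = 1.240×10¹² × (7.527×10⁴)² / 39.48 = 1.780×10²⁰ m³.
a = 5.625×10⁶ m = 5624.8 km.

r_sync ≈ 5620 km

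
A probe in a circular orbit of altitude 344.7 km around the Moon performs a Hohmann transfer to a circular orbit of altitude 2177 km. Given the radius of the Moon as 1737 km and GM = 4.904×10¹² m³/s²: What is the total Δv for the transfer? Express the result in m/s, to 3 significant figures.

r₁ = 1737 + 344.7 = 2081.7 km = 2.0817×10⁶ m.
r₂ = 1737 + 2177 = 3914.0 km = 3.9140×10⁶ m.
Transfer ellipse a_t = (r₁ + r₂)/2 = 2.998×10⁶ m.
At r₁: circular v_c1 = √(μ/r₁) = 1535 m/s; transfer-perilune v_p = √[μ(2/r₁ − 1/a_t)] = 1754 m/s.
Δv₁ = v_p − v_c1 = 218.9 m/s.
At r₂: circular v_c2 = √(μ/r₂) = 1119 m/s; transfer-apolune v_a = √[μ(2/r₂ − 1/a_t)] = 932.8 m/s.
Δv₂ = v_c2 − v_a = 186.6 m/s.
Total Δv = Δv₁ + Δv₂ = 405.5 m/s.

Δv_total ≈ 406 m/s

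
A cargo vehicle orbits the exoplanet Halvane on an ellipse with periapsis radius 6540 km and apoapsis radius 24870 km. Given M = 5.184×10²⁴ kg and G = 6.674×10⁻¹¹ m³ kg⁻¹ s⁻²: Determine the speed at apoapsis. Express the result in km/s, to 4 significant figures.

μ = GM = 6.674×10⁻¹¹ × 5.184×10²⁴ = 3.460×10¹⁴ m³/s².
Semi-major axis a = (r_p + r_a)/2 = 15705 km = 1.570×10⁷ m.
Vis-viva: v² = μ(2/r − 1/a) = 3.460×10¹⁴ × (8.042×10⁻⁸ − 6.367×10⁻⁸) = 5.793×10⁶ m²/s².
v = 2407 m/s = 2.407 km/s.

v ≈ 2.407 km/s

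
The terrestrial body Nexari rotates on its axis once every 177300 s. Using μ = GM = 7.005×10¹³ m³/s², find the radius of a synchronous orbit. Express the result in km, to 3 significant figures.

A synchronous orbit has period T, so by Kepler's third law a = (μT²/4π²)^(1/3).
μT²/4π² = 7.005×10¹³ × (1.773×10⁵)² / 39.48 = 5.578×10²² m³.
a = 3.821×10⁷ m = 38208 km.

r_sync ≈ 38200 km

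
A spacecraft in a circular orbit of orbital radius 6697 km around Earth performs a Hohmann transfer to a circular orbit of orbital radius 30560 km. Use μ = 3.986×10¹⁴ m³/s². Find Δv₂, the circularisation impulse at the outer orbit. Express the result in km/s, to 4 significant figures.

Δv ≈ 1.446 km/s

r₁ = 6697 km = 6.697×10⁶ m.
r₂ = 30560 km = 3.056×10⁷ m.
Transfer ellipse a_t = (r₁ + r₂)/2 = 1.863×10⁷ m.
At r₁: circular v_c1 = √(μ/r₁) = 7715 m/s; transfer-perigee v_p = √[μ(2/r₁ − 1/a_t)] = 9881 m/s.
At r₂: circular v_c2 = √(μ/r₂) = 3612 m/s; transfer-apogee v_a = √[μ(2/r₂ − 1/a_t)] = 2165 m/s.
Δv₂ = v_c2 − v_a = 1446 m/s.
= 1.446 km/s.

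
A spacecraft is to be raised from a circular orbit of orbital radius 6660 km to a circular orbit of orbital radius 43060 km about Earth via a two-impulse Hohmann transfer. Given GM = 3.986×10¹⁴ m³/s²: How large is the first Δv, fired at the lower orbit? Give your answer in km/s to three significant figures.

Δv ≈ 2.45 km/s

r₁ = 6660 km = 6.660×10⁶ m.
r₂ = 43060 km = 4.306×10⁷ m.
Transfer ellipse a_t = (r₁ + r₂)/2 = 2.486×10⁷ m.
At r₁: circular v_c1 = √(μ/r₁) = 7736 m/s; transfer-perigee v_p = √[μ(2/r₁ − 1/a_t)] = 10180 m/s.
Δv₁ = v_p − v_c1 = 2445 m/s.
= 2.445 km/s.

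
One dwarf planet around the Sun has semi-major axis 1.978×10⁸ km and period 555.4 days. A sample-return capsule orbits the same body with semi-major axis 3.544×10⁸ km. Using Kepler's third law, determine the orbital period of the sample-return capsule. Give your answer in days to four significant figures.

Kepler's third law: T² ∝ a³, so T₂ = T₁ (a₂/a₁)^(3/2).
a₂/a₁ = 1.792, (a₂/a₁)^(3/2) = 2.398.
T₂ = 555.4 × 2.398 = 1332 days.

T₂ ≈ 1332 days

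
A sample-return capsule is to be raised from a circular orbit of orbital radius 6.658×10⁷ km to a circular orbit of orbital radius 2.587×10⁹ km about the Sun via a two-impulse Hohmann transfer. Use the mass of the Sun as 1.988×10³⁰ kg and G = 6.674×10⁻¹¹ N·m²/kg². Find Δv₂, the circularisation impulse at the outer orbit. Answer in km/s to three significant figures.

μ = GM = 6.674×10⁻¹¹ × 1.988×10³⁰ = 1.327×10²⁰ m³/s².
r₁ = 6.658×10⁷ km = 6.658×10¹⁰ m.
r₂ = 2.587×10⁹ km = 2.587×10¹² m.
Transfer ellipse a_t = (r₁ + r₂)/2 = 1.327×10¹² m.
At r₁: circular v_c1 = √(μ/r₁) = 44640 m/s; transfer-perihelion v_p = √[μ(2/r₁ − 1/a_t)] = 62330 m/s.
At r₂: circular v_c2 = √(μ/r₂) = 7161 m/s; transfer-aphelion v_a = √[μ(2/r₂ − 1/a_t)] = 1604 m/s.
Δv₂ = v_c2 − v_a = 5557 m/s.
= 5.557 km/s.

Δv ≈ 5.56 km/s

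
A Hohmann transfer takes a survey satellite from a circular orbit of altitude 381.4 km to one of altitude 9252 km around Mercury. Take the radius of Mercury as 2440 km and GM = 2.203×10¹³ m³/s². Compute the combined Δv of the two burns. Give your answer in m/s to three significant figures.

Δv_total ≈ 1270 m/s

r₁ = 2440 + 381.4 = 2821.4 km = 2.8214×10⁶ m.
r₂ = 2440 + 9252 = 11692 km = 1.1692×10⁷ m.
Transfer ellipse a_t = (r₁ + r₂)/2 = 7.257×10⁶ m.
At r₁: circular v_c1 = √(μ/r₁) = 2794 m/s; transfer-periherm v_p = √[μ(2/r₁ − 1/a_t)] = 3547 m/s.
Δv₁ = v_p − v_c1 = 752.6 m/s.
At r₂: circular v_c2 = √(μ/r₂) = 1373 m/s; transfer-apoherm v_a = √[μ(2/r₂ − 1/a_t)] = 855.9 m/s.
Δv₂ = v_c2 − v_a = 516.8 m/s.
Total Δv = Δv₁ + Δv₂ = 1269 m/s.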